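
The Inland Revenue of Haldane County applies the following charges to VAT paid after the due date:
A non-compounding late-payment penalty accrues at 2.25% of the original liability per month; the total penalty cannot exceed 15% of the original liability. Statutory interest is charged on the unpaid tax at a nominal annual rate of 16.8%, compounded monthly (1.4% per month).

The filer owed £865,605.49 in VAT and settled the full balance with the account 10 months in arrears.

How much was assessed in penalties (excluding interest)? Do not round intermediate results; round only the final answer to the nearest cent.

Penalty (uncapped): 10 × 2.25% × £865,605.49 = £194,761.24…; cap = 15% × £865,605.49 = £129,840.82… → penalty = £129,840.82…

£129,840.82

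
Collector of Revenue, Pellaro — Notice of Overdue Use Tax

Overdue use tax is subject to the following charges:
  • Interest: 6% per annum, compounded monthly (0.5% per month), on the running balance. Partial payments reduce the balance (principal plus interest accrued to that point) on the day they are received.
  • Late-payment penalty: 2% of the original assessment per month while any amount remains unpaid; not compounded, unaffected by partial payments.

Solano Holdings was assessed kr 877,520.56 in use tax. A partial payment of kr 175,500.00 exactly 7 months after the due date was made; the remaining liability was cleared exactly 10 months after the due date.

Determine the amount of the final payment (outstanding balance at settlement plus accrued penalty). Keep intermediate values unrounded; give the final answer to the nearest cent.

Balance at month 7: kr 877,520.5600 × (1 + 0.005)^7 = kr 908,698.3363…
After kr 175,500.00 payment: kr 908,698.3363… − kr 175,500.00 = kr 733,198.3363…
Balance at month 10: kr 733,198.3363… × (1 + 0.005)^3 = kr 744,251.3929…
Penalty: 10 × 2% × kr 877,520.56 = kr 175,504.11…
Final settlement = outstanding balance + penalty = kr 744,251.3929… + kr 175,504.11… = kr 919,755.50

kr 919,755.50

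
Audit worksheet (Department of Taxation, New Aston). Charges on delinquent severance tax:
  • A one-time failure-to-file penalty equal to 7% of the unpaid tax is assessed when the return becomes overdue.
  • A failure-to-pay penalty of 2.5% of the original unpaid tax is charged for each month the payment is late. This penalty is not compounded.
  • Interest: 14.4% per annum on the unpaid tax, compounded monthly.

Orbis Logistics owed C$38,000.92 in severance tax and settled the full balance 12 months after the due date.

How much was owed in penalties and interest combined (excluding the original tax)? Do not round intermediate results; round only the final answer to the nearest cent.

C$19,908.48

Failure-to-file penalty: 7% × C$38,000.92 = C$2,660.06…
Failure-to-pay penalty: 12 × 2.5% × C$38,000.92 = C$11,400.28…
Interest (14.4%/yr ÷ 12 = 1.2%/month): C$38,000.92 × ((1 + 0.012)^12 − 1) = C$5,848.1373…
Penalties + interest = C$14,060.3404 + C$5,848.1373… = C$19,908.48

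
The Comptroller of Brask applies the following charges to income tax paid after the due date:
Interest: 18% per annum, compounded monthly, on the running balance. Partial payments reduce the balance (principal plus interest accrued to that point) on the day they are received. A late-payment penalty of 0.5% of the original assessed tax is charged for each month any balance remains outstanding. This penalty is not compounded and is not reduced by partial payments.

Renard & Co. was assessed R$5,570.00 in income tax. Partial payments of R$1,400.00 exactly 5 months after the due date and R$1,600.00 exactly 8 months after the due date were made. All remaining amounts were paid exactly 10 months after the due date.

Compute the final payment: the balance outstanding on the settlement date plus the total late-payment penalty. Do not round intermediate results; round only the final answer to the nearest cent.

R$3,586.15

Monthly rate = 18% ÷ 12 = 1.5%
Balance at month 5: R$5,570.0000 × (1 + 0.015)^5 = R$6,000.4719…
After R$1,400.00 payment: R$6,000.4719… − R$1,400.00 = R$4,600.4719…
Balance at month 8: R$4,600.4719… × (1 + 0.015)^3 = R$4,810.6140…
After R$1,600.00 payment: R$4,810.6140… − R$1,600.00 = R$3,210.6140…
Balance at month 10: R$3,210.6140… × (1 + 0.015)^2 = R$3,307.6548…
Penalty: 10 × 0.5% × R$5,570.00 = R$278.50
Final settlement = outstanding balance + penalty = R$3,307.6548… + R$278.50 = R$3,586.15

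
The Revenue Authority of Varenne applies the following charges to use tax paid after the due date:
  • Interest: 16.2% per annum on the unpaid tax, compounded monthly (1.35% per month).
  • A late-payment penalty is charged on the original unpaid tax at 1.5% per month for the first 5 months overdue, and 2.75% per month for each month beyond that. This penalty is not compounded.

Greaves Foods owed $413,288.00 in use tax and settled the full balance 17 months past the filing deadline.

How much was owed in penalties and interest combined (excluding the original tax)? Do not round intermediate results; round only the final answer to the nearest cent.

$273,200.30

Penalty, months 1–5: 5 × 1.5% × $413,288.00 = $30,996.60
Penalty, months 6–17: 12 × 2.75% × $413,288.00 = $136,385.04
Interest: $413,288.00 × ((1 + 0.0135)^17 − 1) = $413,288.00 × 0.2560410… = $105,818.6555…
Penalties + interest = $167,381.6400 + $105,818.6555… = $273,200.30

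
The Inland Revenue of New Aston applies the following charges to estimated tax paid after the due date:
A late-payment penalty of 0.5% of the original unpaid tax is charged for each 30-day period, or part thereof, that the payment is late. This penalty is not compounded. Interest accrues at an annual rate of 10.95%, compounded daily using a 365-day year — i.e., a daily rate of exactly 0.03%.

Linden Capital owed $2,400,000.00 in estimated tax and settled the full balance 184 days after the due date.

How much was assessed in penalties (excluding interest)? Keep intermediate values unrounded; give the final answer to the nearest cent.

$84,000.00

Penalty periods: ⌈184/30⌉ = 7; penalty = 7 × 0.5% × $2,400,000.00 = $84,000.00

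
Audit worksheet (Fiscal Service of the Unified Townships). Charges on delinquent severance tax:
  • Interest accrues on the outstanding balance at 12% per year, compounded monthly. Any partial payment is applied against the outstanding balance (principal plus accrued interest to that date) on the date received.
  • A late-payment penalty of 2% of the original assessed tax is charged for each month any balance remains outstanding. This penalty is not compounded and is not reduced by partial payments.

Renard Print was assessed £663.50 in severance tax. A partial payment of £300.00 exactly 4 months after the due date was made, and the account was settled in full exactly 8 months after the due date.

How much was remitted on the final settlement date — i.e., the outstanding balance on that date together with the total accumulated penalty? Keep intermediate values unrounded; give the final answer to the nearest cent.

Monthly rate = 12% ÷ 12 = 1%
Balance at month 4: £663.5000 × (1 + 0.01)^4 = £690.4408…
After £300.00 payment: £690.4408… − £300.00 = £390.4408…
Balance at month 8: £390.4408… × (1 + 0.01)^4 = £406.2942…
Penalty: 8 × 2% × £663.50 = £106.16
Final settlement = outstanding balance + penalty = £406.2942… + £106.16 = £512.45

£512.45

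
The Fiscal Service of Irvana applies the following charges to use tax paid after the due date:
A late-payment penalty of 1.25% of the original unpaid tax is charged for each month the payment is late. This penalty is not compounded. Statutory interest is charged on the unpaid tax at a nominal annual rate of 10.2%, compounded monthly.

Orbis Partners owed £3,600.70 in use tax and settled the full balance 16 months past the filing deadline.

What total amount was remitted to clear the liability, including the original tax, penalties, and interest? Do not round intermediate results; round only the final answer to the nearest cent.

Late-payment penalty = 1.25% × £3,600.70 × 16 mo = £720.14
Interest (10.2%/yr ÷ 12 = 0.85%/month): £3,600.70 × ((1 + 0.0085)^16 − 1) = £522.1865…
Total = £3,600.70 + £720.1400 + £522.1865… = £4,843.03

£4,843.03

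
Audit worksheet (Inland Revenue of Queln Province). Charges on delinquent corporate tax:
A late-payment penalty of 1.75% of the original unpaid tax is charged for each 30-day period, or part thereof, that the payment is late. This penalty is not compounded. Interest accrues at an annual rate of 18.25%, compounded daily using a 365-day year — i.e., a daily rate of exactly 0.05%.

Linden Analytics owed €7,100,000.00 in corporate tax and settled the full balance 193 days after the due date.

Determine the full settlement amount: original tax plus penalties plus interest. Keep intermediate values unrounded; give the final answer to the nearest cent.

Penalty periods: ⌈193/30⌉ = 7; penalty = 7 × 1.75% × €7,100,000.00 = €869,750.00
Interest: €7,100,000.00 × ((1 + 0.0005)^193 − 1) = €7,100,000.00 × 0.10128302… = €719,109.4507…
Total = €7,100,000.00 + €869,750.0000 + €719,109.4507… = €8,688,859.45

€8,688,859.45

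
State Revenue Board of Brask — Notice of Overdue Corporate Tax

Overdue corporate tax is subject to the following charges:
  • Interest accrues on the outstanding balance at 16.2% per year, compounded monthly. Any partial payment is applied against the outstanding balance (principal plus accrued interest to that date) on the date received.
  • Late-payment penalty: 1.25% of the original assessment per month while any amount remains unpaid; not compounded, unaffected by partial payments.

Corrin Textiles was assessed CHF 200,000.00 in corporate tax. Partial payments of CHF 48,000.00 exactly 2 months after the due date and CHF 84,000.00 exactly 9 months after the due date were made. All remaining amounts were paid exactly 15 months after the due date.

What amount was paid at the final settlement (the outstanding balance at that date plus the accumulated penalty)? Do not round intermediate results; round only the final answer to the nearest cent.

Monthly rate = 16.2% ÷ 12 = 1.35%
Balance at month 2: CHF 200,000.0000 × (1 + 0.0135)^2 = CHF 205,436.4500
After CHF 48,000.00 payment: CHF 205,436.4500 − CHF 48,000.00 = CHF 157,436.4500
Balance at month 9: CHF 157,436.4500 × (1 + 0.0135)^7 = CHF 172,930.4850…
After CHF 84,000.00 payment: CHF 172,930.4850… − CHF 84,000.00 = CHF 88,930.4850…
Balance at month 15: CHF 88,930.4850… × (1 + 0.0135)^6 = CHF 96,381.3886…
Penalty: 15 × 1.25% × CHF 200,000.00 = CHF 37,500.00
Final settlement = outstanding balance + penalty = CHF 96,381.3886… + CHF 37,500.00 = CHF 133,881.39

CHF 133,881.39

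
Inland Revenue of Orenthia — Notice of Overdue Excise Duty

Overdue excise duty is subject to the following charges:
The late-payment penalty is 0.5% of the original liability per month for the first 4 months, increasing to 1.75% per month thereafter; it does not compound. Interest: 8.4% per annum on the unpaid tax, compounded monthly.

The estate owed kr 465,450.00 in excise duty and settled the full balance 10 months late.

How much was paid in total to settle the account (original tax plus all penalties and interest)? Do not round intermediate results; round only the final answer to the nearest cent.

Penalty, months 1–4: 4 × 0.5% × kr 465,450.00 = kr 9,309.00
Penalty, months 5–10: 6 × 1.75% × kr 465,450.00 = kr 48,872.25
Interest (8.4%/yr ÷ 12 = 0.7%/month): kr 465,450.00 × ((1 + 0.007)^10 − 1) = kr 33,627.2118…
Total = kr 465,450.00 + kr 58,181.2500 + kr 33,627.2118… = kr 557,258.46

kr 557,258.46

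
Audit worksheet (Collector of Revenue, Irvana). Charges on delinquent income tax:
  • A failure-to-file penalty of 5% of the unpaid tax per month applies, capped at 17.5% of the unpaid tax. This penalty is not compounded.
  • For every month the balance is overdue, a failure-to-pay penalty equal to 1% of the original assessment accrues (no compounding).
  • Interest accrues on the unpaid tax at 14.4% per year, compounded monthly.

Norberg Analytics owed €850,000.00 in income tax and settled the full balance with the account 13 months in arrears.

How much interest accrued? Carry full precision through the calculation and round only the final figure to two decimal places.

€142,580.16

Interest (14.4%/yr ÷ 12 = 1.2%/month): €850,000.00 × ((1 + 0.012)^13 − 1) = €142,580.1557…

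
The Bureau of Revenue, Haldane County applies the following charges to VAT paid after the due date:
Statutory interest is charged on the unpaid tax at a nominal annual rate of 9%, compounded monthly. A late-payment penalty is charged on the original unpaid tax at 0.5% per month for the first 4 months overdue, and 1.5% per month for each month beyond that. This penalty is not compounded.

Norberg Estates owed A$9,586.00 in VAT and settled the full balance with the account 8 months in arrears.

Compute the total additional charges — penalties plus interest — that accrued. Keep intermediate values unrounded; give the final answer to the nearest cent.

A$1,357.37

Penalty, months 1–4: 4 × 0.5% × A$9,586.00 = A$191.72
Penalty, months 5–8: 4 × 1.5% × A$9,586.00 = A$575.16
Interest (9%/yr ÷ 12 = 0.75%/month): A$9,586.00 × ((1 + 0.0075)^8 − 1) = A$590.4866…
Penalties + interest = A$766.8800 + A$590.4866… = A$1,357.37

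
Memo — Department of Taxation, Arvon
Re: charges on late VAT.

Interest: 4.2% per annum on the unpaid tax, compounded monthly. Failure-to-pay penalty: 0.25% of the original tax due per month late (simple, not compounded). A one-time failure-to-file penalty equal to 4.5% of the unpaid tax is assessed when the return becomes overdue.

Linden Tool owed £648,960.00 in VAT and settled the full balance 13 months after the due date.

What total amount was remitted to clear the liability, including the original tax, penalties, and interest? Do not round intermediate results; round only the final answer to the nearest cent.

Failure-to-file penalty: 4.5% × £648,960.00 = £29,203.20
Failure-to-pay penalty = 0.25% × £648,960.00 × 13 mo = £21,091.20
Interest (4.2%/yr ÷ 12 = 0.35%/month): £648,960.00 × ((1 + 0.0035)^13 − 1) = £30,155.7891…
Total = £648,960.00 + £50,294.4000 + £30,155.7891… = £729,410.19

£729,410.19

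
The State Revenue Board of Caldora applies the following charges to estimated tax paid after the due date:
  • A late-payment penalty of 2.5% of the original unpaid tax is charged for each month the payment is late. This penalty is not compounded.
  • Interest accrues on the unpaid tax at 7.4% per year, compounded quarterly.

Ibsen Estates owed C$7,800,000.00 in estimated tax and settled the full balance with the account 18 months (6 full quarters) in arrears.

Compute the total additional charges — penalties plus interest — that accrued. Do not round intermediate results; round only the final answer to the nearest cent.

Late-payment penalty = 2.5% × C$7,800,000.00 × 18 mo = C$3,510,000.00
Interest (7.4%/yr ÷ 4 = 1.85%/quarter): C$7,800,000.00 × ((1 + 0.0185)^6 − 1) = C$906,844.7900…
Penalties + interest = C$3,510,000.0000 + C$906,844.7900… = C$4,416,844.79

C$4,416,844.79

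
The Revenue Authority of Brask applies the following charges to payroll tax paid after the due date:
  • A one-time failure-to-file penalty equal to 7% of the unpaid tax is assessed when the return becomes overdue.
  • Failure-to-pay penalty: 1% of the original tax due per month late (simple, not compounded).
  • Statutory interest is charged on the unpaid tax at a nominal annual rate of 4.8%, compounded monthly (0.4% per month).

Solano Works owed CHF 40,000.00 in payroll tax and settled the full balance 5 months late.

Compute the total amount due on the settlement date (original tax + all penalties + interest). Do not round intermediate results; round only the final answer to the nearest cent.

Failure-to-file penalty: 7% × CHF 40,000.00 = CHF 2,800.00
Failure-to-pay penalty: 5 × 1% × CHF 40,000.00 = CHF 2,000.00
Interest: CHF 40,000.00 × ((1 + 0.004)^5 − 1) = CHF 40,000.00 × 0.0201606… = CHF 806.4257…
Total = CHF 40,000.00 + CHF 4,800.0000 + CHF 806.4257… = CHF 45,606.43

CHF 45,606.43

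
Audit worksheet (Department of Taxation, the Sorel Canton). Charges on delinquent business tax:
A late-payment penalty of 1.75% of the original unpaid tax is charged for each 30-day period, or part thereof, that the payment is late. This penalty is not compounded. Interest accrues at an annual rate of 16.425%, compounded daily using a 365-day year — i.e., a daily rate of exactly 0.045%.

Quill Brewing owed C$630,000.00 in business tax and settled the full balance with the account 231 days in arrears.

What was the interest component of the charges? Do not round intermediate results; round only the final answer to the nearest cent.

C$68,996.99

Interest: C$630,000.00 × ((1 + 0.00045)^231 − 1) = C$630,000.00 × 0.10951903… = C$68,996.9911…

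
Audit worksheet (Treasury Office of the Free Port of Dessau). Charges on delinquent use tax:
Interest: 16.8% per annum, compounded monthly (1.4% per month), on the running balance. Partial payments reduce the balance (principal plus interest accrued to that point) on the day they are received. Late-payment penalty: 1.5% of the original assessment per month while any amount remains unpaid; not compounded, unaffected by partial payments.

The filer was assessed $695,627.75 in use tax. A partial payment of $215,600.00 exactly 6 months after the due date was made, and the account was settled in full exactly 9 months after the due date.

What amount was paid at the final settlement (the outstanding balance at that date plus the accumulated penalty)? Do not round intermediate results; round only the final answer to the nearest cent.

Balance at month 6: $695,627.7500 × (1 + 0.014)^6 = $756,144.2057…
After $215,600.00 payment: $756,144.2057… − $215,600.00 = $540,544.2057…
Balance at month 9: $540,544.2057… × (1 + 0.014)^3 = $563,566.3856…
Penalty: 9 × 1.5% × $695,627.75 = $93,909.75…
Final settlement = outstanding balance + penalty = $563,566.3856… + $93,909.75… = $657,476.13

$657,476.13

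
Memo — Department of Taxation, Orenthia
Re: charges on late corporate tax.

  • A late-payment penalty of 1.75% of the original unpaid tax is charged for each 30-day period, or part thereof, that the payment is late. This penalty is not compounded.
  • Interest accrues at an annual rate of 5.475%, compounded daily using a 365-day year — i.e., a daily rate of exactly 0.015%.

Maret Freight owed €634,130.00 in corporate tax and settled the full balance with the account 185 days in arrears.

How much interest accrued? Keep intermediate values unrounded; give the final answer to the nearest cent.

€17,842.18

Interest: €634,130.00 × ((1 + 0.00015)^185 − 1) = €634,130.00 × 0.02813648… = €17,842.1848…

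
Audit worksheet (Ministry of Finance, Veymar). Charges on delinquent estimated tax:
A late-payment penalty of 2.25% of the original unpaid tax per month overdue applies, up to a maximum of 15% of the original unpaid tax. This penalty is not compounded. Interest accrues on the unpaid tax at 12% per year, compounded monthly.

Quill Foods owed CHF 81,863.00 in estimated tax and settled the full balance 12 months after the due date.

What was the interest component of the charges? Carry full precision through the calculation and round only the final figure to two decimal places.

Interest (12%/yr ÷ 12 = 1%/month): CHF 81,863.00 × ((1 + 0.01)^12 − 1) = CHF 10,382.2774…

CHF 10,382.28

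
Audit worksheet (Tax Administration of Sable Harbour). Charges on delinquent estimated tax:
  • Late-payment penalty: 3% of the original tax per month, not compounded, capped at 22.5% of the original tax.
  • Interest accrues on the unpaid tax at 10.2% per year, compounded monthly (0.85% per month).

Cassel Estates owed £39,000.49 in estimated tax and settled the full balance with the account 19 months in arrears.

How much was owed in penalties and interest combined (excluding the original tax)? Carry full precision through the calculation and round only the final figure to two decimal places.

£15,579.55

Penalty (uncapped): 19 × 3% × £39,000.49 = £22,230.28…; cap = 22.5% × £39,000.49 = £8,775.11… → penalty = £8,775.11…
Interest: £39,000.49 × ((1 + 0.0085)^19 − 1) = £39,000.49 × 0.1744706… = £6,804.4388…
Penalties + interest = £8,775.1103… + £6,804.4388… = £15,579.55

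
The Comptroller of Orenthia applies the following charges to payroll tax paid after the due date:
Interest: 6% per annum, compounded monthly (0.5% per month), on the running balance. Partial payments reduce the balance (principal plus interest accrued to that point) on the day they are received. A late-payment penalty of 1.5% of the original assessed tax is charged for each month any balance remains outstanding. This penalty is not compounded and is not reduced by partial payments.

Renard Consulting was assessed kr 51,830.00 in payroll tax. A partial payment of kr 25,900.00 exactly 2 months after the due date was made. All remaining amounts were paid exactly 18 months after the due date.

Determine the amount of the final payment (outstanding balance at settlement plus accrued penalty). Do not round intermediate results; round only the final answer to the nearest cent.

Balance at month 2: kr 51,830.0000 × (1 + 0.005)^2 = kr 52,349.5958…
After kr 25,900.00 payment: kr 52,349.5958… − kr 25,900.00 = kr 26,449.5958…
Balance at month 18: kr 26,449.5958… × (1 + 0.005)^16 = kr 28,646.7941…
Penalty: 18 × 1.5% × kr 51,830.00 = kr 13,994.10
Final settlement = outstanding balance + penalty = kr 28,646.7941… + kr 13,994.10 = kr 42,640.89

kr 42,640.89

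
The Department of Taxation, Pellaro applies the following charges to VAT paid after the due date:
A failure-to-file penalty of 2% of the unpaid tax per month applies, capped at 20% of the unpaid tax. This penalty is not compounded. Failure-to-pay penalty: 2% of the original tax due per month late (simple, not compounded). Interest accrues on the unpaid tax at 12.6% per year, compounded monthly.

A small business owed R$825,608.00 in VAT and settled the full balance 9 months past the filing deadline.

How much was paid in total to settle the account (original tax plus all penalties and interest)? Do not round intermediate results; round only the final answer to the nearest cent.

R$1,204,205.23

Failure-to-file: 9 × 2% × R$825,608.00 = R$148,609.44 (under the 20% cap)
Failure-to-pay penalty: 9 × 2% × R$825,608.00 = R$148,609.44
Interest (12.6%/yr ÷ 12 = 1.05%/month): R$825,608.00 × ((1 + 0.0105)^9 − 1) = R$81,378.3545…
Total = R$825,608.00 + R$297,218.8800 + R$81,378.3545… = R$1,204,205.23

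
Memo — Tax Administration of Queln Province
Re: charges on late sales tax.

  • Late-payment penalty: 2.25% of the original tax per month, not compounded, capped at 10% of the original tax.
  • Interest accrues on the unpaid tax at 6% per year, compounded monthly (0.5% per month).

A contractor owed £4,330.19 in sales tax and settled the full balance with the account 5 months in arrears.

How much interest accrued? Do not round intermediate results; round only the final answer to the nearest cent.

£109.34

Interest: £4,330.19 × ((1 + 0.005)^5 − 1) = £4,330.19 × 0.0252513… = £109.3427…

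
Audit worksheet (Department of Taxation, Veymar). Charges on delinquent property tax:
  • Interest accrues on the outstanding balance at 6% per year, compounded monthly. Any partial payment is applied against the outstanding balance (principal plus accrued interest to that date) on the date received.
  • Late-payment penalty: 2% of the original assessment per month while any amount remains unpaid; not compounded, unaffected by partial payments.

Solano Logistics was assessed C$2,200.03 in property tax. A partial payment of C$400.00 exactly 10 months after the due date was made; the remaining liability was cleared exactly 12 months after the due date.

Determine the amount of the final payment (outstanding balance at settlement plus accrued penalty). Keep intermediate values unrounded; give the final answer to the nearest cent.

C$2,459.72

Monthly rate = 6% ÷ 12 = 0.5%
Balance at month 10: C$2,200.0300 × (1 + 0.005)^10 = C$2,312.5398…
After C$400.00 payment: C$2,312.5398… − C$400.00 = C$1,912.5398…
Balance at month 12: C$1,912.5398… × (1 + 0.005)^2 = C$1,931.7130…
Penalty: 12 × 2% × C$2,200.03 = C$528.01…
Final settlement = outstanding balance + penalty = C$1,931.7130… + C$528.01… = C$2,459.72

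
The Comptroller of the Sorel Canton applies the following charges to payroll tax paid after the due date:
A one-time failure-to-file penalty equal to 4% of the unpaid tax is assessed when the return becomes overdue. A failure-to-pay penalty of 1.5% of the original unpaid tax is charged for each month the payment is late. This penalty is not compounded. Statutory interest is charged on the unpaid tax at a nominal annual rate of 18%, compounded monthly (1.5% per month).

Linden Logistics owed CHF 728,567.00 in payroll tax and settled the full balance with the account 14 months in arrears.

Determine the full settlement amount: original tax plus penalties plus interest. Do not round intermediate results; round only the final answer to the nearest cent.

CHF 1,079,558.33

Failure-to-file penalty: 4% × CHF 728,567.00 = CHF 29,142.68
Failure-to-pay penalty: 14 × 1.5% × CHF 728,567.00 = CHF 152,999.07
Interest: CHF 728,567.00 × ((1 + 0.015)^14 − 1) = CHF 728,567.00 × 0.2317557… = CHF 168,849.5774…
Total = CHF 728,567.00 + CHF 182,141.7500 + CHF 168,849.5774… = CHF 1,079,558.33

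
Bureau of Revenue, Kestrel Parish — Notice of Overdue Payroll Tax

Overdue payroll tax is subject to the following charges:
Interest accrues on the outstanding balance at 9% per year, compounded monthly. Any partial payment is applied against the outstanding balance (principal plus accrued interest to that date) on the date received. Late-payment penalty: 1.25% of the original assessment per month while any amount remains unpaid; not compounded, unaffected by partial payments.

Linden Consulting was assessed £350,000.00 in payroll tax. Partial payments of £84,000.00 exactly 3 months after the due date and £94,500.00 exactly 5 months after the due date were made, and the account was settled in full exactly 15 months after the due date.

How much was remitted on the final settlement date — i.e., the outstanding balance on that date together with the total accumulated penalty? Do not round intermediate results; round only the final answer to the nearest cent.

£263,424.58

Monthly rate = 9% ÷ 12 = 0.75%
Balance at month 3: £350,000.0000 × (1 + 0.0075)^3 = £357,934.2102…
After £84,000.00 payment: £357,934.2102… − £84,000.00 = £273,934.2102…
Balance at month 5: £273,934.2102… × (1 + 0.0075)^2 = £278,058.6321…
After £94,500.00 payment: £278,058.6321… − £94,500.00 = £183,558.6321…
Balance at month 15: £183,558.6321… × (1 + 0.0075)^10 = £197,799.5780…
Penalty: 15 × 1.25% × £350,000.00 = £65,625.00
Final settlement = outstanding balance + penalty = £197,799.5780… + £65,625.00 = £263,424.58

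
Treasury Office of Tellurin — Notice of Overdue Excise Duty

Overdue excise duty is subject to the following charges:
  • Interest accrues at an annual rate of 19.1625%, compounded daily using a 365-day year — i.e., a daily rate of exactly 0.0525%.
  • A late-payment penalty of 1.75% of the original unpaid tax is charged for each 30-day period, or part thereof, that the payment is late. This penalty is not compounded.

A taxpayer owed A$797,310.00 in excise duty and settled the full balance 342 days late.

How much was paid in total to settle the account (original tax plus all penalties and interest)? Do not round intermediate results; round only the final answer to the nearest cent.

Penalty periods: ⌈342/30⌉ = 12; penalty = 12 × 1.75% × A$797,310.00 = A$167,435.10
Interest: A$797,310.00 × ((1 + 0.000525)^342 − 1) = A$797,310.00 × 0.19662236… = A$156,768.9705…
Total = A$797,310.00 + A$167,435.1000 + A$156,768.9705… = A$1,121,514.07

A$1,121,514.07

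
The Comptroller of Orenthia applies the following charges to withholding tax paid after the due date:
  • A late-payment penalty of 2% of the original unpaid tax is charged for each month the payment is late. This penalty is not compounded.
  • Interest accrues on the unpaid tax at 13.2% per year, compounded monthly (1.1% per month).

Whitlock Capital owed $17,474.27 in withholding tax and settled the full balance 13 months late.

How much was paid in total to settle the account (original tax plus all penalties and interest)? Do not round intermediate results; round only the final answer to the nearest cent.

Late-payment penalty: 13 × 2% × $17,474.27 = $4,543.31…
Interest: $17,474.27 × ((1 + 0.011)^13 − 1) = $17,474.27 × 0.1528293… = $2,670.5812…
Total = $17,474.27 + $4,543.3102 + $2,670.5812… = $24,688.16

$24,688.16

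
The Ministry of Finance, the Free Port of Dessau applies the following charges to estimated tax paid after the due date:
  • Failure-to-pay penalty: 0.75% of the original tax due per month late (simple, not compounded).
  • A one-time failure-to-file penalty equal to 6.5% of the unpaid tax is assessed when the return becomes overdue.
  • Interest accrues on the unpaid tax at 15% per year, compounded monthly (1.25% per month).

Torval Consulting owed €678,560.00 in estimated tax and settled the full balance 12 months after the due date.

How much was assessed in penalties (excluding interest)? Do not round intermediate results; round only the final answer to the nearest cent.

€105,176.80

Failure-to-file penalty: 6.5% × €678,560.00 = €44,106.40
Failure-to-pay penalty = 0.75% × €678,560.00 × 12 mo = €61,070.40
Total penalty = €44,106.40 + €61,070.40 = €105,176.80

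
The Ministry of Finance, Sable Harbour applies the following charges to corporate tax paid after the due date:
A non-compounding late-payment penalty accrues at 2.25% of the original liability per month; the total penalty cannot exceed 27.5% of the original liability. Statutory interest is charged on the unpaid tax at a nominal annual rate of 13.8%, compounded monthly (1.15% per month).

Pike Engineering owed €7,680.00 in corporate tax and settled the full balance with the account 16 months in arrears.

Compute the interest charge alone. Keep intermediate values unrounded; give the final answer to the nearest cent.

€1,541.79

Interest: €7,680.00 × ((1 + 0.0115)^16 − 1) = €7,680.00 × 0.2007544… = €1,541.7939…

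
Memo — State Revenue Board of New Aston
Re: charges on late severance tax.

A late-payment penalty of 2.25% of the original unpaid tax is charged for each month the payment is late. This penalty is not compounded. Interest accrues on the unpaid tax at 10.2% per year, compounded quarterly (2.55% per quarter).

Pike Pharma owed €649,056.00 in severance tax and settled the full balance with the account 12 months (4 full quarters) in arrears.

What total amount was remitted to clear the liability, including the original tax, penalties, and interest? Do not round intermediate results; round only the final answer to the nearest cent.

€893,080.45

Late-payment penalty: 12 × 2.25% × €649,056.00 = €175,245.12
Interest: €649,056.00 × ((1 + 0.0255)^4 − 1) = €649,056.00 × 0.1059682… = €68,779.3274…
Total = €649,056.00 + €175,245.1200 + €68,779.3274… = €893,080.45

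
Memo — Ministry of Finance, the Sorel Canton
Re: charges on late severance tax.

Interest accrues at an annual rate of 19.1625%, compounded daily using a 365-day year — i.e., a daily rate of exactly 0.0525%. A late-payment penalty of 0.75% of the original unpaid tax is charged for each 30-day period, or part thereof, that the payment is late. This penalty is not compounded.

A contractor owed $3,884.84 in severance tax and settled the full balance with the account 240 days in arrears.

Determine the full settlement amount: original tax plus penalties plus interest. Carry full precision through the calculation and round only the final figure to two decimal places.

Penalty periods: ⌈240/30⌉ = 8; penalty = 8 × 0.75% × $3,884.84 = $233.09…
Interest: $3,884.84 × ((1 + 0.000525)^240 − 1) = $3,884.84 × 0.13424467… = $521.5190…
Total = $3,884.84 + $233.0904 + $521.5190… = $4,639.45

$4,639.45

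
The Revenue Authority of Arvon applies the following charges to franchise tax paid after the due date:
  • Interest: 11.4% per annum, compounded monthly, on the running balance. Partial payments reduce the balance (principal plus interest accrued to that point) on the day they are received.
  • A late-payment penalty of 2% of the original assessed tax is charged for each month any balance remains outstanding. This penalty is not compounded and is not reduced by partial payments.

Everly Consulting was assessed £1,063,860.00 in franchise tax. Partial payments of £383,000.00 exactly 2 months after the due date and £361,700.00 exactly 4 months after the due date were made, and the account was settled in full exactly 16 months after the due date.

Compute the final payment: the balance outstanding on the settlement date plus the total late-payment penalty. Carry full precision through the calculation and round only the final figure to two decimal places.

£735,685.29

Monthly rate = 11.4% ÷ 12 = 0.95%
Balance at month 2: £1,063,860.0000 × (1 + 0.0095)^2 = £1,084,169.3534…
After £383,000.00 payment: £1,084,169.3534… − £383,000.00 = £701,169.3534…
Balance at month 4: £701,169.3534… × (1 + 0.0095)^2 = £714,554.8516…
After £361,700.00 payment: £714,554.8516… − £361,700.00 = £352,854.8516…
Balance at month 16: £352,854.8516… × (1 + 0.0095)^12 = £395,250.0855…
Penalty: 16 × 2% × £1,063,860.00 = £340,435.20
Final settlement = outstanding balance + penalty = £395,250.0855… + £340,435.20 = £735,685.29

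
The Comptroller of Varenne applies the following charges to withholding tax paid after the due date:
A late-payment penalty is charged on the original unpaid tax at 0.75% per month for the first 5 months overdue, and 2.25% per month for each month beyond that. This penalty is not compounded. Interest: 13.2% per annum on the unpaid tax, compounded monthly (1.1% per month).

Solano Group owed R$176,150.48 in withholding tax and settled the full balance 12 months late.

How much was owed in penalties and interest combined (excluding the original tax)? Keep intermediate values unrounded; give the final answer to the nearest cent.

Penalty, months 1–5: 5 × 0.75% × R$176,150.48 = R$6,605.64…
Penalty, months 6–12: 7 × 2.25% × R$176,150.48 = R$27,743.70…
Interest: R$176,150.48 × ((1 + 0.011)^12 − 1) = R$176,150.48 × 0.1402862… = R$24,711.4809…
Penalties + interest = R$34,349.3436 + R$24,711.4809… = R$59,060.82

R$59,060.82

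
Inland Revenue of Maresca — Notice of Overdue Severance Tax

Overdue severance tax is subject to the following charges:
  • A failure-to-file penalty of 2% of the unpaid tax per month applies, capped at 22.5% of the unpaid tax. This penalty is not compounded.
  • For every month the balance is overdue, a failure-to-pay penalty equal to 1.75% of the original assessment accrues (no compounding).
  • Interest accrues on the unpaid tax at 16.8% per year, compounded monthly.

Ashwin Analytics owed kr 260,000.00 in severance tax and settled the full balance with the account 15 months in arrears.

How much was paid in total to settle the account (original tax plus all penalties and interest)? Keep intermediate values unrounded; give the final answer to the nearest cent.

Failure-to-file: 15 × 2% × kr 260,000.00 = kr 78,000.00, capped at 22.5% × kr 260,000.00 = kr 58,500.00
Failure-to-pay penalty = 1.75% × kr 260,000.00 × 15 mo = kr 68,250.00
Interest (16.8%/yr ÷ 12 = 1.4%/month): kr 260,000.00 × ((1 + 0.014)^15 − 1) = kr 60,289.4789…
Total = kr 260,000.00 + kr 126,750.0000 + kr 60,289.4789… = kr 447,039.48

kr 447,039.48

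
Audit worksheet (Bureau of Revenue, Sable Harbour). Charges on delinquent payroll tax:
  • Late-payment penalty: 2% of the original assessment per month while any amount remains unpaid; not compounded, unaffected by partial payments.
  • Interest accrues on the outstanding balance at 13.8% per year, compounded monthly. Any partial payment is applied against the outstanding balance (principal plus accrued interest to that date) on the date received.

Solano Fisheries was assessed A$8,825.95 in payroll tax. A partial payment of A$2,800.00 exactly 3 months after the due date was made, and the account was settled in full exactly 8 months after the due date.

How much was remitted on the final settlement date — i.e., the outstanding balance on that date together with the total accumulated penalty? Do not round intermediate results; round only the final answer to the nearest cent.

Monthly rate = 13.8% ÷ 12 = 1.15%
Balance at month 3: A$8,825.9500 × (1 + 0.0115)^3 = A$9,133.9604…
After A$2,800.00 payment: A$9,133.9604… − A$2,800.00 = A$6,333.9604…
Balance at month 8: A$6,333.9604… × (1 + 0.0115)^5 = A$6,706.6367…
Penalty: 8 × 2% × A$8,825.95 = A$1,412.15…
Final settlement = outstanding balance + penalty = A$6,706.6367… + A$1,412.15… = A$8,118.79

A$8,118.79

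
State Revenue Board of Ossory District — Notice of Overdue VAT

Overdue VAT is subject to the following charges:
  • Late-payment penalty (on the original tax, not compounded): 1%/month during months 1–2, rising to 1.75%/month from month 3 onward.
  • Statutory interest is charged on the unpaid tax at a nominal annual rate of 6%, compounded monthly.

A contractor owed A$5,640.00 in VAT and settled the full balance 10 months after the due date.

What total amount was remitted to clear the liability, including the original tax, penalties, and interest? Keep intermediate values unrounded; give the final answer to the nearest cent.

Penalty, months 1–2: 2 × 1% × A$5,640.00 = A$112.80
Penalty, months 3–10: 8 × 1.75% × A$5,640.00 = A$789.60
Interest (6%/yr ÷ 12 = 0.5%/month): A$5,640.00 × ((1 + 0.005)^10 − 1) = A$288.4303…
Total = A$5,640.00 + A$902.4000 + A$288.4303… = A$6,830.83

A$6,830.83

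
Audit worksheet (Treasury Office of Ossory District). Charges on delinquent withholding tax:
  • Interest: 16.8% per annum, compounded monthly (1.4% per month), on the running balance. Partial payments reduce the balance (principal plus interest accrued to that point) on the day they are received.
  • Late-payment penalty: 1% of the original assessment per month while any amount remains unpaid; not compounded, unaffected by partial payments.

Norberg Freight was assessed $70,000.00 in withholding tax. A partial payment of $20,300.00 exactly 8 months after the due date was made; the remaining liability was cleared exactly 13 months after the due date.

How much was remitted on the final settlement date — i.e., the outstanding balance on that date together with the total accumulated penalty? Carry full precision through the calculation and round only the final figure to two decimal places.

$71,205.72

Balance at month 8: $70,000.0000 × (1 + 0.014)^8 = $78,235.1068…
After $20,300.00 payment: $78,235.1068… − $20,300.00 = $57,935.1068…
Balance at month 13: $57,935.1068… × (1 + 0.014)^5 = $62,105.7180…
Penalty: 13 × 1% × $70,000.00 = $9,100.00
Final settlement = outstanding balance + penalty = $62,105.7180… + $9,100.00 = $71,205.72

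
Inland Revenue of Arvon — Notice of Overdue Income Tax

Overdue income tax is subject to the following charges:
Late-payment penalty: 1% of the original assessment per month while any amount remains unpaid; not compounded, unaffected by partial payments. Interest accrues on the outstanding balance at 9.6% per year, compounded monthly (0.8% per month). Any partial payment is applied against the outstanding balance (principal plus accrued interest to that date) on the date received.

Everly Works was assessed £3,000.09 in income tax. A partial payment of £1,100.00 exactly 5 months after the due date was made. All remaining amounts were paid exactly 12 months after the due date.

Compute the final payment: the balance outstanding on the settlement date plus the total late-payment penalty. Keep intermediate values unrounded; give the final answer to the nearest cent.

£2,498.03

Balance at month 5: £3,000.0900 × (1 + 0.008)^5 = £3,122.0291…
After £1,100.00 payment: £3,122.0291… − £1,100.00 = £2,022.0291…
Balance at month 12: £2,022.0291… × (1 + 0.008)^7 = £2,138.0168…
Penalty: 12 × 1% × £3,000.09 = £360.01…
Final settlement = outstanding balance + penalty = £2,138.0168… + £360.01… = £2,498.03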